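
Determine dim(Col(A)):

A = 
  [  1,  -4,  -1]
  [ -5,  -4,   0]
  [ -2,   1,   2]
dim(Col(A)) = 3

Row reduce:
R2 → R2 + (5)·R1
R3 → R3 + (2)·R1
R3 → R3 - (7/24)·R2
REF = 
  [    1,    -4,    -1]
  [    0,   -24,    -5]
  [    0,     0, 35/24]
Pivot columns: 1, 2, 3 → 3 pivots.
dim(Col(A)) = number of pivot columns = 3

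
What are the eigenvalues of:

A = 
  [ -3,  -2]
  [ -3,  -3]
λ = -3 + √6, -3 - √6  (≈ -0.5505, -5.449)

tr(A) = -6, det(A) = 3
Characteristic polynomial: λ² - tr(A)λ + det(A) = λ² + 6λ + 3
λ² + 6λ + 3 = 0  ⇒  λ = (-6 ± √((6)² - 4·(3)))/2 = (-6 ± √(24))/2
  = -3 + √6,  -3 - √6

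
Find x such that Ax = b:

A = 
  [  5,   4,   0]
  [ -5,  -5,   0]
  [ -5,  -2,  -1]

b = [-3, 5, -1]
Row reduce the augmented matrix [A|b]:
R2 → R2 + (1)·R1
R3 → R3 + (1)·R1
R3 → R3 + (2)·R2
REF = 
  [  5,   4,   0,  -3]
  [  0,  -1,   0,   2]
  [  0,   0,  -1,   0]

Back-substitution:
x₃ = 0 / (-1) = 0
x₂ = (2 - (0)(0)) / (-1) = -2
x₁ = (-3 - (4)(-2) - (0)(0)) / 5 = 1

x = [1, -2, 0]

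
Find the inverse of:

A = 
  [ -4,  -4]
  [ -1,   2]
det(A) = (-4)(2) - (-4)(-1) = -12
For a 2×2 matrix, A⁻¹ = (1/det(A)) · [[d, -b], [-c, a]]
    = (-1/12) · [[2, 4], [1, -4]]

A⁻¹ = 
  [ -1/6,  -1/3]
  [-1/12,   1/3]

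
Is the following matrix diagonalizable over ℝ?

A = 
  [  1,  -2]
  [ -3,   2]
Yes

tr(A) = 3, det(A) = -4
Characteristic polynomial: λ² - tr(A)λ + det(A) = λ² - 3λ - 4
λ² - 3λ - 4 = (λ + 1)(λ - 4)
Eigenvalues: 4, -1
λ=-1: alg. mult. = 1, geom. mult. = 2 - rank(A - (-1)I) = 2 - 1 = 1
λ=4: alg. mult. = 1, geom. mult. = 2 - rank(A - (4)I) = 2 - 1 = 1
Sum of geometric multiplicities equals n, so A has n independent eigenvectors.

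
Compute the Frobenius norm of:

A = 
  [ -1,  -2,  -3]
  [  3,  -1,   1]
||A||_F = 5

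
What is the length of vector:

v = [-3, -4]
5

||v||₂ = √((-3)² + (-4)²) = √25 = 5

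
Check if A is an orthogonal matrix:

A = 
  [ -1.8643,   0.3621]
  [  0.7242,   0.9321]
No

AᵀA = 
  [  4.0001,   0]
  [  0,   0.9999]
≠ I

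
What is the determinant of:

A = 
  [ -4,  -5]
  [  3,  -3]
For a 2×2 matrix, det = ad - bc = (-4)(-3) - (-5)(3) = 27

det(A) = 27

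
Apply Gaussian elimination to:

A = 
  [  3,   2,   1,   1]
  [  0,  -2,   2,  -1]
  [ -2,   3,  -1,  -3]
Row operations:
R3 → R3 + (2/3)·R1
R3 → R3 + (13/6)·R2

Resulting echelon form:
REF = 
  [   3,    2,    1,    1]
  [   0,   -2,    2,   -1]
  [   0,    0,    4, -9/2]

Rank = 3 (number of non-zero pivot rows).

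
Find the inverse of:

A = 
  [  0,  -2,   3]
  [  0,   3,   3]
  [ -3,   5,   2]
det(A) = (0)·((3)(2) - (3)(5)) - (-2)·((0)(2) - (3)(-3)) + (3)·((0)(5) - (3)(-3))
  = (0)(-9) - (-2)(9) + (3)(9)
  = 45
det(A) = 45 ≠ 0, so A is invertible.

Cofactors Cᵢⱼ = (-1)ⁱ⁺ʲ·Mᵢⱼ:
C = 
  [ -9,  -9,   9]
  [ 19,   9,   6]
  [-15,   0,   0]

adj(A) = Cᵀ:
adj(A) = 
  [ -9,  19, -15]
  [ -9,   9,   0]
  [  9,   6,   0]

A⁻¹ = (1/45) · adj(A):
A⁻¹ = 
  [ -1/5, 19/45,  -1/3]
  [ -1/5,   1/5,     0]
  [  1/5,  2/15,     0]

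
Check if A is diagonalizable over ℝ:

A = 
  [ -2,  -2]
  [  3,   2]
No

tr(A) = 0, det(A) = 2
Characteristic polynomial: λ² - tr(A)λ + det(A) = λ² + 2
λ² + 2 = 0  ⇒  λ = (0 ± √((0)² - 4·(2)))/2 = (0 ± √(-8))/2
  = i√2,  -i√2
Eigenvalues: i√2, -i√2  (≈ 0 + 1.414i, 0 - 1.414i)
Has complex eigenvalues (not diagonalizable over ℝ).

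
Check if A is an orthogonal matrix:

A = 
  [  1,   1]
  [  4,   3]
No

AᵀA = 
  [ 17,  13]
  [ 13,  10]
≠ I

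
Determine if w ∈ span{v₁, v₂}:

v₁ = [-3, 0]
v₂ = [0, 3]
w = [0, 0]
Yes

Form the augmented matrix and row-reduce:
[v₁|v₂|w] = 
  [ -3,   0,   0]
  [  0,   3,   0]
(already in echelon form — no row operations needed)

No row of the form [0 0 | nonzero], so the system is consistent. Back-substitution gives c₁ = 0, c₂ = 0: w = (0)·v₁ + (0)·v₂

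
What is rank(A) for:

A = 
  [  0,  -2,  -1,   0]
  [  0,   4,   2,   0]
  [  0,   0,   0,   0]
rank(A) = 1

Row reduce:
R2 → R2 + (2)·R1
REF = 
  [  0,  -2,  -1,   0]
  [  0,   0,   0,   0]
  [  0,   0,   0,   0]
Pivot columns: 2 → 1 pivot.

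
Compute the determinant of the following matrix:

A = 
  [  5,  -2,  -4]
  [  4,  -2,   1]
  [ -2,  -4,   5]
94

Cofactor expansion along row 1:
det(A) = (5)·((-2)(5) - (1)(-4)) - (-2)·((4)(5) - (1)(-2)) + (-4)·((4)(-4) - (-2)(-2))
  = (5)(-6) - (-2)(22) + (-4)(-20)
  = 94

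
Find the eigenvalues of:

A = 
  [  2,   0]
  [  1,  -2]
tr(A) = 0, det(A) = -4
Characteristic polynomial: λ² - tr(A)λ + det(A) = λ² - 4
λ² - 4 = (λ + 2)(λ - 2)

λ = 2, -2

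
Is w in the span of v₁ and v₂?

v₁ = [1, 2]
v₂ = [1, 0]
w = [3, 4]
Yes

Form the augmented matrix and row-reduce:
[v₁|v₂|w] = 
  [  1,   1,   3]
  [  2,   0,   4]
R2 → R2 - (2)·R1
REF = 
  [  1,   1,   3]
  [  0,  -2,  -2]

No row of the form [0 0 | nonzero], so the system is consistent. Back-substitution gives c₁ = 2, c₂ = 1: w = (2)·v₁ + (1)·v₂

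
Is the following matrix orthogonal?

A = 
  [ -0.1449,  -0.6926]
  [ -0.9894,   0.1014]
No

AᵀA = 
  [  0.9999,   0]
  [  0,   0.4900]
≠ I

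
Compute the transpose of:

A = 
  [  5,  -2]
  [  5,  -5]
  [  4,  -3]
Aᵀ = 
  [  5,   5,   4]
  [ -2,  -5,  -3]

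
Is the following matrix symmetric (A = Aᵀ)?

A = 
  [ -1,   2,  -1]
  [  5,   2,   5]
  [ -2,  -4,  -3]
No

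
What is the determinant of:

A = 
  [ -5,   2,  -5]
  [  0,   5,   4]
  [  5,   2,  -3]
Cofactor expansion along row 1:
det(A) = (-5)·((5)(-3) - (4)(2)) - (2)·((0)(-3) - (4)(5)) + (-5)·((0)(2) - (5)(5))
  = (-5)(-23) - (2)(-20) + (-5)(-25)
  = 280

det(A) = 280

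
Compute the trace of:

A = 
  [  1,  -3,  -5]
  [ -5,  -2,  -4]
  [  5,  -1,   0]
-1

tr(A) = 1 + -2 + 0 = -1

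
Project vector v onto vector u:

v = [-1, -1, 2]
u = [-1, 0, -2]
v·u = (-1)(-1) + (-1)(0) + (2)(-2) = -3
u·u = (-1)² + (0)² + (-2)² = 5
proj_u(v) = (v·u / u·u) × u = (-3/5) × u

proj_u(v) = [3/5, 0, 6/5]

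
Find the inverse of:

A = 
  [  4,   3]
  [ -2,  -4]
det(A) = (4)(-4) - (3)(-2) = -10
For a 2×2 matrix, A⁻¹ = (1/det(A)) · [[d, -b], [-c, a]]
    = (-1/10) · [[-4, -3], [2, 4]]

A⁻¹ = 
  [ 2/5, 3/10]
  [-1/5, -2/5]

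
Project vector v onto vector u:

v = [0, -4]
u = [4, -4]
v·u = (0)(4) + (-4)(-4) = 16
u·u = (4)² + (-4)² = 32
proj_u(v) = (v·u / u·u) × u = (16/32) × u = (1/2) × u

proj_u(v) = [2, -2]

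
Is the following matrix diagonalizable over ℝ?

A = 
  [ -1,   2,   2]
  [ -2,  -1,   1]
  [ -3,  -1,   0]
No

Characteristic polynomial: det(λI - A) = λ³ + 2λ² + 12λ + 9
By the rational root theorem any rational root is an integer dividing 9; none of those is a root, so p(λ) has no rational roots and hence (being an irreducible cubic) no repeated roots.
Discriminant of the cubic: Δ = -4923
Δ < 0 ⇒ one real eigenvalue and a complex-conjugate pair: λ ≈ -0.5922 + 3.269i, -0.5922 - 3.269i, -0.8157
Has complex eigenvalues (not diagonalizable over ℝ).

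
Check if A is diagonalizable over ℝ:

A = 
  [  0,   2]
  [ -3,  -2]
No

tr(A) = -2, det(A) = 6
Characteristic polynomial: λ² - tr(A)λ + det(A) = λ² + 2λ + 6
λ² + 2λ + 6 = 0  ⇒  λ = (-2 ± √((2)² - 4·(6)))/2 = (-2 ± √(-20))/2
  = -1 + i√5,  -1 - i√5
Eigenvalues: -1 + i√5, -1 - i√5  (≈ -1 + 2.236i, -1 - 2.236i)
Has complex eigenvalues (not diagonalizable over ℝ).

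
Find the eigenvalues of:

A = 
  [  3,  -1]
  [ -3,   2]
λ = (5 + √13)/2, (5 - √13)/2  (≈ 4.303, 0.6972)

tr(A) = 5, det(A) = 3
Characteristic polynomial: λ² - tr(A)λ + det(A) = λ² - 5λ + 3
λ² - 5λ + 3 = 0  ⇒  λ = (5 ± √((-5)² - 4·(3)))/2 = (5 ± √(13))/2
  = (5 + √13)/2,  (5 - √13)/2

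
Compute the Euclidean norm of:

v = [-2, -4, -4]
6

||v||₂ = √((-2)² + (-4)² + (-4)²) = √36 = 6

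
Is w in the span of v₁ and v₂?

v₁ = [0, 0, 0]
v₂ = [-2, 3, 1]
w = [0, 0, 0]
Yes

Form the augmented matrix and row-reduce:
[v₁|v₂|w] = 
  [  0,  -2,   0]
  [  0,   3,   0]
  [  0,   1,   0]
R2 → R2 + (3/2)·R1
R3 → R3 + (1/2)·R1
REF = 
  [  0,  -2,   0]
  [  0,   0,   0]
  [  0,   0,   0]

No row of the form [0 0 | nonzero], so the system is consistent. Back-substitution gives c₁ = 0, c₂ = 0: w = (0)·v₁ + (0)·v₂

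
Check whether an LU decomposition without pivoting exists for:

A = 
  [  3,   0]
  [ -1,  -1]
Yes.
A[1,1] = 3 ≠ 0, so Gaussian elimination proceeds without a row swap: multiplier ℓ₂₁ = (-1)/(3) = -1/3, and U[2,2] = -1 - (-1/3)(0) = -1.
L = 
  [   1,    0]
  [-1/3,    1]
U = 
  [  3,   0]
  [  0,  -1]
Check row 2 of LU: [(-1/3)(3), (-1/3)(0) + (-1)] = [-1, -1] = row 2 of A ✓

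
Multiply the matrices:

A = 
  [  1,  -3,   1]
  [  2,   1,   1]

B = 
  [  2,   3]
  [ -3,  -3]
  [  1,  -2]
A is 2×3 and B is 3×2, so AB is 2×2. Each entry is (row of A)·(column of B):
AB[1,1] = (1)(2) + (-3)(-3) + (1)(1) = 12
AB[1,2] = (1)(3) + (-3)(-3) + (1)(-2) = 10
AB[2,1] = (2)(2) + (1)(-3) + (1)(1) = 2
AB[2,2] = (2)(3) + (1)(-3) + (1)(-2) = 1

AB = 
  [ 12,  10]
  [  2,   1]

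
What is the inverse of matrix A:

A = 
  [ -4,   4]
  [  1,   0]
det(A) = (-4)(0) - (4)(1) = -4
For a 2×2 matrix, A⁻¹ = (1/det(A)) · [[d, -b], [-c, a]]
    = (-1/4) · [[0, -4], [-1, -4]]

A⁻¹ = 
  [  0,   1]
  [1/4,   1]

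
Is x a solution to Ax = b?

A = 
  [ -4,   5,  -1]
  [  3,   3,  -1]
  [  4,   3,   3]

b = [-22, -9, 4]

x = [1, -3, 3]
Yes

Ax = [-22, -9, 4] = b ✓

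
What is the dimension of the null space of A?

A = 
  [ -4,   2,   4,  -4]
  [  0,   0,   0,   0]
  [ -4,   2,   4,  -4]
nullity(A) = 3

Row reduce:
R3 → R3 - (1)·R1
REF = 
  [ -4,   2,   4,  -4]
  [  0,   0,   0,   0]
  [  0,   0,   0,   0]
Pivot columns: 1 → 1 pivot.
rank(A) = 1, so nullity(A) = 4 - 1 = 3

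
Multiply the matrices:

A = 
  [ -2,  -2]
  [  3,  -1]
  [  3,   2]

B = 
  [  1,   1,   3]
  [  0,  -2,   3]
A is 3×2 and B is 2×3, so AB is 3×3. Each entry is (row of A)·(column of B):
AB[1,1] = (-2)(1) + (-2)(0) = -2
AB[1,2] = (-2)(1) + (-2)(-2) = 2
AB[1,3] = (-2)(3) + (-2)(3) = -12
AB[2,1] = (3)(1) + (-1)(0) = 3
AB[2,2] = (3)(1) + (-1)(-2) = 5
AB[2,3] = (3)(3) + (-1)(3) = 6
AB[3,1] = (3)(1) + (2)(0) = 3
AB[3,2] = (3)(1) + (2)(-2) = -1
AB[3,3] = (3)(3) + (2)(3) = 15

AB = 
  [ -2,   2, -12]
  [  3,   5,   6]
  [  3,  -1,  15]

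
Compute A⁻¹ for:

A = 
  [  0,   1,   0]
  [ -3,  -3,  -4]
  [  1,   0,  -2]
det(A) = (0)·((-3)(-2) - (-4)(0)) - (1)·((-3)(-2) - (-4)(1)) + (0)·((-3)(0) - (-3)(1))
  = (0)(6) - (1)(10) + (0)(3)
  = -10
det(A) = -10 ≠ 0, so A is invertible.

Cofactors Cᵢⱼ = (-1)ⁱ⁺ʲ·Mᵢⱼ:
C = 
  [  6, -10,   3]
  [  2,   0,   1]
  [ -4,   0,   3]

adj(A) = Cᵀ:
adj(A) = 
  [  6,   2,  -4]
  [-10,   0,   0]
  [  3,   1,   3]

A⁻¹ = (-1/10) · adj(A):
A⁻¹ = 
  [ -3/5,  -1/5,   2/5]
  [    1,     0,     0]
  [-3/10, -1/10, -3/10]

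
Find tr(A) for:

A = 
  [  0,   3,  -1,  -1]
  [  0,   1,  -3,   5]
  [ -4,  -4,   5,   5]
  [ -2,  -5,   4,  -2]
4

tr(A) = 0 + 1 + 5 + -2 = 4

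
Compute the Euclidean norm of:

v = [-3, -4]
5

||v||₂ = √((-3)² + (-4)²) = √25 = 5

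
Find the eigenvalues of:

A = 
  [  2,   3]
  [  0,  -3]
tr(A) = -1, det(A) = -6
Characteristic polynomial: λ² - tr(A)λ + det(A) = λ² + λ - 6
λ² + λ - 6 = (λ + 3)(λ - 2)

λ = 2, -3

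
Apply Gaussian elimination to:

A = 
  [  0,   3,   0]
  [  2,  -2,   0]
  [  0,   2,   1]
Row operations:
Swap R1 ↔ R2
R3 → R3 - (2/3)·R2

Resulting echelon form:
REF = 
  [  2,  -2,   0]
  [  0,   3,   0]
  [  0,   0,   1]

Rank = 3 (number of non-zero pivot rows).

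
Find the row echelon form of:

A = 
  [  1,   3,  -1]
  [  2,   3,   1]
Row operations:
R2 → R2 - (2)·R1

Resulting echelon form:
REF = 
  [  1,   3,  -1]
  [  0,  -3,   3]

Rank = 2 (number of non-zero pivot rows).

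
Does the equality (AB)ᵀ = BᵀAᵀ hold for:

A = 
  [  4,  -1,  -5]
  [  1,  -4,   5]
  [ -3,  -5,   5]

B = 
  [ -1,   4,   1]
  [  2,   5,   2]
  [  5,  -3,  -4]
Yes

(AB)ᵀ = 
  [-31,  16,  18]
  [ 26, -31, -52]
  [ 22, -27, -33]

BᵀAᵀ = 
  [-31,  16,  18]
  [ 26, -31, -52]
  [ 22, -27, -33]

Both sides are equal — this is the standard identity (AB)ᵀ = BᵀAᵀ, which holds for all A, B.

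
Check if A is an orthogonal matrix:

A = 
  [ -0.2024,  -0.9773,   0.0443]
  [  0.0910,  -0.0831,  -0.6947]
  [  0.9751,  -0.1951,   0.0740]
No

AᵀA = 
  [  1.0001,   0,   0]
  [  0,   1.0001,   0]
  [  0,   0,   0.4900]
≠ I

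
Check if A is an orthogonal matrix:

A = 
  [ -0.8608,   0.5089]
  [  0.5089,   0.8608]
Yes

AᵀA = 
  [  1,   0]
  [  0,   1]
≈ I (equal to I up to the 4-dp rounding of the entries)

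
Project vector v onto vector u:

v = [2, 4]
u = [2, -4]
proj_u(v) = [-6/5, 12/5]

v·u = (2)(2) + (4)(-4) = -12
u·u = (2)² + (-4)² = 20
proj_u(v) = (v·u / u·u) × u = (-12/20) × u = (-3/5) × u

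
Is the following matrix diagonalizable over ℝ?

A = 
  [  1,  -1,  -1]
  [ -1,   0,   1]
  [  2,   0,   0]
No

Characteristic polynomial: det(λI - A) = λ³ - λ² + λ + 2
By the rational root theorem any rational root is an integer dividing 2; none of those is a root, so p(λ) has no rational roots and hence (being an irreducible cubic) no repeated roots.
Discriminant of the cubic: Δ = -139
Δ < 0 ⇒ one real eigenvalue and a complex-conjugate pair: λ ≈ 0.9053 + 1.284i, 0.9053 - 1.284i, -0.8105
Has complex eigenvalues (not diagonalizable over ℝ).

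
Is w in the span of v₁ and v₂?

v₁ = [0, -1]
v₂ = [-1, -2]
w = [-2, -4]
Yes

Form the augmented matrix and row-reduce:
[v₁|v₂|w] = 
  [  0,  -1,  -2]
  [ -1,  -2,  -4]
Swap R1 ↔ R2
REF = 
  [ -1,  -2,  -4]
  [  0,  -1,  -2]

No row of the form [0 0 | nonzero], so the system is consistent. Back-substitution gives c₁ = 0, c₂ = 2: w = (0)·v₁ + (2)·v₂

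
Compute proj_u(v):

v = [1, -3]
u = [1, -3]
v·u = (1)(1) + (-3)(-3) = 10
u·u = (1)² + (-3)² = 10
proj_u(v) = (v·u / u·u) × u = (10/10) × u = (1) × u

proj_u(v) = [1, -3]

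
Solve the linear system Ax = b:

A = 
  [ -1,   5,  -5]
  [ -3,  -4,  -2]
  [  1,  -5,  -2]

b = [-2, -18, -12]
Row reduce the augmented matrix [A|b]:
R2 → R2 - (3)·R1
R3 → R3 + (1)·R1
REF = 
  [ -1,   5,  -5,  -2]
  [  0, -19,  13, -12]
  [  0,   0,  -7, -14]

Back-substitution:
x₃ = (-14) / (-7) = 2
x₂ = (-12 - (13)(2)) / (-19) = 2
x₁ = (-2 - (5)(2) - (-5)(2)) / (-1) = 2

x = [2, 2, 2]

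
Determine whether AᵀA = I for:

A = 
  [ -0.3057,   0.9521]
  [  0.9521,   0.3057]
Yes

AᵀA = 
  [  0.9999,   0]
  [  0,   0.9999]
≈ I (equal to I up to the 4-dp rounding of the entries)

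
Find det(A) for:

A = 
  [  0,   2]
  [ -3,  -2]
For a 2×2 matrix, det = ad - bc = (0)(-2) - (2)(-3) = 6

det(A) = 6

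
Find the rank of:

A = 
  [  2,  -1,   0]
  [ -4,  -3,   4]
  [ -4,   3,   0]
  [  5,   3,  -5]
Row reduce:
R2 → R2 + (2)·R1
R3 → R3 + (2)·R1
R4 → R4 - (5/2)·R1
R3 → R3 + (1/5)·R2
R4 → R4 + (11/10)·R2
R4 → R4 + (3/4)·R3
REF = 
  [  2,  -1,   0]
  [  0,  -5,   4]
  [  0,   0, 4/5]
  [  0,   0,   0]
Pivot columns: 1, 2, 3 → 3 pivots.

rank(A) = 3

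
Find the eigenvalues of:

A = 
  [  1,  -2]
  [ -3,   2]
tr(A) = 3, det(A) = -4
Characteristic polynomial: λ² - tr(A)λ + det(A) = λ² - 3λ - 4
λ² - 3λ - 4 = (λ + 1)(λ - 4)

λ = 4, -1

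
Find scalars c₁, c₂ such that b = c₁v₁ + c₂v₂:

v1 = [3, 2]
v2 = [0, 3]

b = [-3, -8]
c1 = -1, c2 = -2

b = -1·v1 + -2·v2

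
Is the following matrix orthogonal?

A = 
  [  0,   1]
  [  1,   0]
Yes

AᵀA = 
  [  1,   0]
  [  0,   1]
= I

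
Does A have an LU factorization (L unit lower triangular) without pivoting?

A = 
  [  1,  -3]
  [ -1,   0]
Yes.
A[1,1] = 1 ≠ 0, so Gaussian elimination proceeds without a row swap: multiplier ℓ₂₁ = (-1)/(1) = -1, and U[2,2] = 0 - (-1)(-3) = -3.
L = 
  [  1,   0]
  [ -1,   1]
U = 
  [  1,  -3]
  [  0,  -3]
Check row 2 of LU: [(-1)(1), (-1)(-3) + (-3)] = [-1, 0] = row 2 of A ✓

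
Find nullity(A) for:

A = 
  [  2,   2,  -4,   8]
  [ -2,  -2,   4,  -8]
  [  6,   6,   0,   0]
nullity(A) = 2

Row reduce:
R2 → R2 + (1)·R1
R3 → R3 - (3)·R1
Swap R2 ↔ R3
REF = 
  [  2,   2,  -4,   8]
  [  0,   0,  12, -24]
  [  0,   0,   0,   0]
Pivot columns: 1, 3 → 2 pivots.
rank(A) = 2, so nullity(A) = 4 - 2 = 2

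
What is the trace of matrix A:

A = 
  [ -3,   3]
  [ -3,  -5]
-8

tr(A) = -3 + -5 = -8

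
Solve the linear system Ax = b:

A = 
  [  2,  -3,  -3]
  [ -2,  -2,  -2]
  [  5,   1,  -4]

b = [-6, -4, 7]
x = [0, 3, -1]

Row reduce the augmented matrix [A|b]:
R2 → R2 + (1)·R1
R3 → R3 - (5/2)·R1
R3 → R3 + (17/10)·R2
REF = 
  [  2,  -3,  -3,  -6]
  [  0,  -5,  -5, -10]
  [  0,   0,  -5,   5]

Back-substitution:
x₃ = 5 / (-5) = -1
x₂ = (-10 - (-5)(-1)) / (-5) = 3
x₁ = (-6 - (-3)(3) - (-3)(-1)) / 2 = 0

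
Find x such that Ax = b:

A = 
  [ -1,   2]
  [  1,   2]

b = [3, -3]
x = [-3, 0]

Row reduce the augmented matrix [A|b]:
R2 → R2 + (1)·R1
REF = 
  [ -1,   2,   3]
  [  0,   4,   0]

Back-substitution:
x₂ = 0 / 4 = 0
x₁ = (3 - (2)(0)) / (-1) = -3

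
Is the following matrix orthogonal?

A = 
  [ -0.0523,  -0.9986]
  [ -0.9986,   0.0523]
Yes

AᵀA = 
  [  0.9999,   0]
  [  0,   0.9999]
≈ I (equal to I up to the 4-dp rounding of the entries)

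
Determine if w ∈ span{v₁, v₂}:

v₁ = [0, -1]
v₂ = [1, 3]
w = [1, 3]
Yes

Form the augmented matrix and row-reduce:
[v₁|v₂|w] = 
  [  0,   1,   1]
  [ -1,   3,   3]
Swap R1 ↔ R2
REF = 
  [ -1,   3,   3]
  [  0,   1,   1]

No row of the form [0 0 | nonzero], so the system is consistent. Back-substitution gives c₁ = 0, c₂ = 1: w = (0)·v₁ + (1)·v₂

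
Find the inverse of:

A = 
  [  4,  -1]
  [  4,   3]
det(A) = (4)(3) - (-1)(4) = 16
For a 2×2 matrix, A⁻¹ = (1/det(A)) · [[d, -b], [-c, a]]
    = (1/16) · [[3, 1], [-4, 4]]

A⁻¹ = 
  [3/16, 1/16]
  [-1/4,  1/4]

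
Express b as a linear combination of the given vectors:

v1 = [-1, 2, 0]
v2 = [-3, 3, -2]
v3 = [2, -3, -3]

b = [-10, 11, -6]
c1 = 1, c2 = 3, c3 = 0

b = 1·v1 + 3·v2 + 0·v3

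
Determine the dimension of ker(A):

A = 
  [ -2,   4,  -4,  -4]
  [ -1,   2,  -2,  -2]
nullity(A) = 3

Row reduce:
R2 → R2 - (1/2)·R1
REF = 
  [ -2,   4,  -4,  -4]
  [  0,   0,   0,   0]
Pivot columns: 1 → 1 pivot.
rank(A) = 1, so nullity(A) = 4 - 1 = 3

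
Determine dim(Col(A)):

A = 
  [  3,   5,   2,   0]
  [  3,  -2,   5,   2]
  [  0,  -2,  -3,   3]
dim(Col(A)) = 3

Row reduce:
R2 → R2 - (1)·R1
R3 → R3 - (2/7)·R2
REF = 
  [    3,     5,     2,     0]
  [    0,    -7,     3,     2]
  [    0,     0, -27/7,  17/7]
Pivot columns: 1, 2, 3 → 3 pivots.
dim(Col(A)) = number of pivot columns = 3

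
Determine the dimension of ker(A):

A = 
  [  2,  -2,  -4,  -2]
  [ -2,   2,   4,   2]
nullity(A) = 3

Row reduce:
R2 → R2 + (1)·R1
REF = 
  [  2,  -2,  -4,  -2]
  [  0,   0,   0,   0]
Pivot columns: 1 → 1 pivot.
rank(A) = 1, so nullity(A) = 4 - 1 = 3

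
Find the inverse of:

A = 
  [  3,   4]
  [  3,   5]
det(A) = (3)(5) - (4)(3) = 3
For a 2×2 matrix, A⁻¹ = (1/det(A)) · [[d, -b], [-c, a]]
    = (1/3) · [[5, -4], [-3, 3]]

A⁻¹ = 
  [ 5/3, -4/3]
  [  -1,    1]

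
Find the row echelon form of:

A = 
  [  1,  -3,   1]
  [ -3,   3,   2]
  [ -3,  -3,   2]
Row operations:
R2 → R2 + (3)·R1
R3 → R3 + (3)·R1
R3 → R3 - (2)·R2

Resulting echelon form:
REF = 
  [  1,  -3,   1]
  [  0,  -6,   5]
  [  0,   0,  -5]

Rank = 3 (number of non-zero pivot rows).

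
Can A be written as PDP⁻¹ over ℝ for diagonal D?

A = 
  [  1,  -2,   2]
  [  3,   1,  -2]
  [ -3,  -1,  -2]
No

Characteristic polynomial: det(λI - A) = λ³ + 7λ + 28
By the rational root theorem any rational root is an integer dividing 28; none of those is a root, so p(λ) has no rational roots and hence (being an irreducible cubic) no repeated roots.
Discriminant of the cubic: Δ = -22540
Δ < 0 ⇒ one real eigenvalue and a complex-conjugate pair: λ ≈ 1.144 + 3.306i, 1.144 - 3.306i, -2.288
Has complex eigenvalues (not diagonalizable over ℝ).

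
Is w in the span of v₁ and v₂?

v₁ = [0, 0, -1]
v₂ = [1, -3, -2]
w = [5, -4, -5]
No

Form the augmented matrix and row-reduce:
[v₁|v₂|w] = 
  [  0,   1,   5]
  [  0,  -3,  -4]
  [ -1,  -2,  -5]
Swap R1 ↔ R3
R3 → R3 + (1/3)·R2
REF = 
  [  -1,   -2,   -5]
  [   0,   -3,   -4]
  [   0,    0, 11/3]

Row 3 reads [0 0 | 11/3], i.e. 0 = 11/3, so the system is inconsistent and w ∉ span{v₁, v₂}.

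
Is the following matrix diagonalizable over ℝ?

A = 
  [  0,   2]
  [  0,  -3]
Yes

tr(A) = -3, det(A) = 0
Characteristic polynomial: λ² - tr(A)λ + det(A) = λ² + 3λ
λ² + 3λ = λ(λ + 3)
Eigenvalues: 0, -3
λ=-3: alg. mult. = 1, geom. mult. = 2 - rank(A - (-3)I) = 2 - 1 = 1
λ=0: alg. mult. = 1, geom. mult. = 2 - rank(A - (0)I) = 2 - 1 = 1
Sum of geometric multiplicities equals n, so A has n independent eigenvectors.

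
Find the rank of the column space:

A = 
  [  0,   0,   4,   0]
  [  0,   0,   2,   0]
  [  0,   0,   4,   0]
dim(Col(A)) = 1

Row reduce:
R2 → R2 - (1/2)·R1
R3 → R3 - (1)·R1
REF = 
  [  0,   0,   4,   0]
  [  0,   0,   0,   0]
  [  0,   0,   0,   0]
Pivot columns: 3 → 1 pivot.
dim(Col(A)) = number of pivot columns = 1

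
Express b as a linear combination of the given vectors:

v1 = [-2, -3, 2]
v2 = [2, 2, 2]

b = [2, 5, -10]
c1 = -3, c2 = -2

b = -3·v1 + -2·v2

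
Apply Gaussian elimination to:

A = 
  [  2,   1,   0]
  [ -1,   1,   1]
Row operations:
R2 → R2 + (1/2)·R1

Resulting echelon form:
REF = 
  [  2,   1,   0]
  [  0, 3/2,   1]

Rank = 2 (number of non-zero pivot rows).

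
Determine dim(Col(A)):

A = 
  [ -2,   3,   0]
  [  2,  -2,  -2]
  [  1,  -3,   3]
dim(Col(A)) = 2

Row reduce:
R2 → R2 + (1)·R1
R3 → R3 + (1/2)·R1
R3 → R3 + (3/2)·R2
REF = 
  [ -2,   3,   0]
  [  0,   1,  -2]
  [  0,   0,   0]
Pivot columns: 1, 2 → 2 pivots.
dim(Col(A)) = number of pivot columns = 2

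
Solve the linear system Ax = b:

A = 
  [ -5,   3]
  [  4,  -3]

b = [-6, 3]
x = [3, 3]

Row reduce the augmented matrix [A|b]:
R2 → R2 + (4/5)·R1
REF = 
  [  -5,    3,   -6]
  [   0, -3/5, -9/5]

Back-substitution:
x₂ = (-9/5) / (-3/5) = 3
x₁ = (-6 - (3)(3)) / (-5) = 3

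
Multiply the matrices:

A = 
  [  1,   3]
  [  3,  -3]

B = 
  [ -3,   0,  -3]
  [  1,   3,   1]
A is 2×2 and B is 2×3, so AB is 2×3. Each entry is (row of A)·(column of B):
AB[1,1] = (1)(-3) + (3)(1) = 0
AB[1,2] = (1)(0) + (3)(3) = 9
AB[1,3] = (1)(-3) + (3)(1) = 0
AB[2,1] = (3)(-3) + (-3)(1) = -12
AB[2,2] = (3)(0) + (-3)(3) = -9
AB[2,3] = (3)(-3) + (-3)(1) = -12

AB = 
  [  0,   9,   0]
  [-12,  -9, -12]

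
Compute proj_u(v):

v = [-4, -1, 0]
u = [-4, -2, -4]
v·u = (-4)(-4) + (-1)(-2) + (0)(-4) = 18
u·u = (-4)² + (-2)² + (-4)² = 36
proj_u(v) = (v·u / u·u) × u = (18/36) × u = (1/2) × u

proj_u(v) = [-2, -1, -2]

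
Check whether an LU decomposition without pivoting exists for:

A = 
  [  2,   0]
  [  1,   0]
Yes.
A[1,1] = 2 ≠ 0, so Gaussian elimination proceeds without a row swap: multiplier ℓ₂₁ = (1)/(2) = 1/2, and U[2,2] = 0 - (1/2)(0) = 0.
L = 
  [  1,   0]
  [1/2,   1]
U = 
  [  2,   0]
  [  0,   0]
Check row 2 of LU: [(1/2)(2), (1/2)(0) + 0] = [1, 0] = row 2 of A ✓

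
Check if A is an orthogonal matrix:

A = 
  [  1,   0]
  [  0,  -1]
Yes

AᵀA = 
  [  1,   0]
  [  0,   1]
= I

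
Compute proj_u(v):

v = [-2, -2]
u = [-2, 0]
v·u = (-2)(-2) + (-2)(0) = 4
u·u = (-2)² + (0)² = 4
proj_u(v) = (v·u / u·u) × u = (4/4) × u = (1) × u

proj_u(v) = [-2, 0]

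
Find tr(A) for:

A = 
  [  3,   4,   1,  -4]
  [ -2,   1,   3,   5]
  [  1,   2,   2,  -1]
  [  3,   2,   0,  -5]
1

tr(A) = 3 + 1 + 2 + -5 = 1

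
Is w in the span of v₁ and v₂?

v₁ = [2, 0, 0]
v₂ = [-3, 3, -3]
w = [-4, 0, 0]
Yes

Form the augmented matrix and row-reduce:
[v₁|v₂|w] = 
  [  2,  -3,  -4]
  [  0,   3,   0]
  [  0,  -3,   0]
R3 → R3 + (1)·R2
REF = 
  [  2,  -3,  -4]
  [  0,   3,   0]
  [  0,   0,   0]

No row of the form [0 0 | nonzero], so the system is consistent. Back-substitution gives c₁ = -2, c₂ = 0: w = (-2)·v₁ + (0)·v₂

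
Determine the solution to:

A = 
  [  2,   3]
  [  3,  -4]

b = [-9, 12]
x = [0, -3]

Row reduce the augmented matrix [A|b]:
R2 → R2 - (3/2)·R1
REF = 
  [    2,     3,    -9]
  [    0, -17/2,  51/2]

Back-substitution:
x₂ = (51/2) / (-17/2) = -3
x₁ = (-9 - (3)(-3)) / 2 = 0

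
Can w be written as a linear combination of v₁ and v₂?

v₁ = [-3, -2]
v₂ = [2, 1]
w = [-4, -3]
Yes

Form the augmented matrix and row-reduce:
[v₁|v₂|w] = 
  [ -3,   2,  -4]
  [ -2,   1,  -3]
R2 → R2 - (2/3)·R1
REF = 
  [  -3,    2,   -4]
  [   0, -1/3, -1/3]

No row of the form [0 0 | nonzero], so the system is consistent. Back-substitution gives c₁ = 2, c₂ = 1: w = (2)·v₁ + (1)·v₂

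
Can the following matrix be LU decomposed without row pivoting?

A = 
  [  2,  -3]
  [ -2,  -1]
Yes.
A[1,1] = 2 ≠ 0, so Gaussian elimination proceeds without a row swap: multiplier ℓ₂₁ = (-2)/(2) = -1, and U[2,2] = -1 - (-1)(-3) = -4.
L = 
  [  1,   0]
  [ -1,   1]
U = 
  [  2,  -3]
  [  0,  -4]
Check row 2 of LU: [(-1)(2), (-1)(-3) + (-4)] = [-2, -1] = row 2 of A ✓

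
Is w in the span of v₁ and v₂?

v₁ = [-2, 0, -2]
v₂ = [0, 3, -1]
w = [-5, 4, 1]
No

Form the augmented matrix and row-reduce:
[v₁|v₂|w] = 
  [ -2,   0,  -5]
  [  0,   3,   4]
  [ -2,  -1,   1]
R3 → R3 - (1)·R1
R3 → R3 + (1/3)·R2
REF = 
  [  -2,    0,   -5]
  [   0,    3,    4]
  [   0,    0, 22/3]

Row 3 reads [0 0 | 22/3], i.e. 0 = 22/3, so the system is inconsistent and w ∉ span{v₁, v₂}.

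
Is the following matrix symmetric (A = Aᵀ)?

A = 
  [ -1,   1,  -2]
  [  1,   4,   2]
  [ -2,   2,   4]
Yes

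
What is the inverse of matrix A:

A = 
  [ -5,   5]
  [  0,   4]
det(A) = (-5)(4) - (5)(0) = -20
For a 2×2 matrix, A⁻¹ = (1/det(A)) · [[d, -b], [-c, a]]
    = (-1/20) · [[4, -5], [0, -5]]

A⁻¹ = 
  [-1/5,  1/4]
  [   0,  1/4]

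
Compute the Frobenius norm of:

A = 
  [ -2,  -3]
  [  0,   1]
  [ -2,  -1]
||A||_F = 4.359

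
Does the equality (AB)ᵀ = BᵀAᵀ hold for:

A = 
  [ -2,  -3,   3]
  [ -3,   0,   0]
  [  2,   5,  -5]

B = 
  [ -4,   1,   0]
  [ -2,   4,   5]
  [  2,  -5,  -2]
Yes

(AB)ᵀ = 
  [ 20,  12, -28]
  [-29,  -3,  47]
  [-21,   0,  35]

BᵀAᵀ = 
  [ 20,  12, -28]
  [-29,  -3,  47]
  [-21,   0,  35]

Both sides are equal — this is the standard identity (AB)ᵀ = BᵀAᵀ, which holds for all A, B.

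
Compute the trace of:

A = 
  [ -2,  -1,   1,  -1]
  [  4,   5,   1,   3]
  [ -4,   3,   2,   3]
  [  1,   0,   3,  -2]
3

tr(A) = -2 + 5 + 2 + -2 = 3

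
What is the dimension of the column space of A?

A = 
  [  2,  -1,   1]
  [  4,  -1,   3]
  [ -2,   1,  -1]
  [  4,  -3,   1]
Row reduce:
R2 → R2 - (2)·R1
R3 → R3 + (1)·R1
R4 → R4 - (2)·R1
R4 → R4 + (1)·R2
REF = 
  [  2,  -1,   1]
  [  0,   1,   1]
  [  0,   0,   0]
  [  0,   0,   0]
Pivot columns: 1, 2 → 2 pivots.
dim(Col(A)) = number of pivot columns = 2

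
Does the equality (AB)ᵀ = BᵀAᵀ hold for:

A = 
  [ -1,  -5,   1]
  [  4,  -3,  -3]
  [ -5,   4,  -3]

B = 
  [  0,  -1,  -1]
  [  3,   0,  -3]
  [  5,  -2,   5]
Yes

(AB)ᵀ = 
  [-10, -24,  -3]
  [ -1,   2,  11]
  [ 21, -10, -22]

BᵀAᵀ = 
  [-10, -24,  -3]
  [ -1,   2,  11]
  [ 21, -10, -22]

Both sides are equal — this is the standard identity (AB)ᵀ = BᵀAᵀ, which holds for all A, B.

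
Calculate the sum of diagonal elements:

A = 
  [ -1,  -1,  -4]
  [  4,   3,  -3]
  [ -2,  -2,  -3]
-1

tr(A) = -1 + 3 + -3 = -1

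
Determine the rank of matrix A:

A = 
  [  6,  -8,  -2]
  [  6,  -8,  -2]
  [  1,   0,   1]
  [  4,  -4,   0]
rank(A) = 2

Row reduce:
R2 → R2 - (1)·R1
R3 → R3 - (1/6)·R1
R4 → R4 - (2/3)·R1
Swap R2 ↔ R3
R4 → R4 - (1)·R2
REF = 
  [  6,  -8,  -2]
  [  0, 4/3, 4/3]
  [  0,   0,   0]
  [  0,   0,   0]
Pivot columns: 1, 2 → 2 pivots.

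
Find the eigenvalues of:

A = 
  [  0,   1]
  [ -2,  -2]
tr(A) = -2, det(A) = 2
Characteristic polynomial: λ² - tr(A)λ + det(A) = λ² + 2λ + 2
λ² + 2λ + 2 = 0  ⇒  λ = (-2 ± √((2)² - 4·(2)))/2 = (-2 ± √(-4))/2
  = -1 + i,  -1 - i

λ = -1 + i, -1 - i  (≈ -1 + 1i, -1 - 1i)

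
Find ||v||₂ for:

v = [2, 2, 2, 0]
3.464

||v||₂ = √((2)² + (2)² + (2)² + (0)²) = √12 = 3.464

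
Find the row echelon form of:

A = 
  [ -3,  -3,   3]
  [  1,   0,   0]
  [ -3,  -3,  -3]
Row operations:
R2 → R2 + (1/3)·R1
R3 → R3 - (1)·R1

Resulting echelon form:
REF = 
  [ -3,  -3,   3]
  [  0,  -1,   1]
  [  0,   0,  -6]

Rank = 3 (number of non-zero pivot rows).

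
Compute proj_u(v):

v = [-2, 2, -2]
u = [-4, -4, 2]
v·u = (-2)(-4) + (2)(-4) + (-2)(2) = -4
u·u = (-4)² + (-4)² + (2)² = 36
proj_u(v) = (v·u / u·u) × u = (-4/36) × u = (-1/9) × u

proj_u(v) = [4/9, 4/9, -2/9]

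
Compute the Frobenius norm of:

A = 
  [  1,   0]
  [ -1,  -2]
||A||_F = 2.449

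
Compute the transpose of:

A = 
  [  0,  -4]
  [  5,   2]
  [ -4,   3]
Aᵀ = 
  [  0,   5,  -4]
  [ -4,   2,   3]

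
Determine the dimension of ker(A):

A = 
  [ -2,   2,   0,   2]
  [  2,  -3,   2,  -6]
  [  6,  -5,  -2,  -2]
nullity(A) = 2

Row reduce:
R2 → R2 + (1)·R1
R3 → R3 + (3)·R1
R3 → R3 + (1)·R2
REF = 
  [ -2,   2,   0,   2]
  [  0,  -1,   2,  -4]
  [  0,   0,   0,   0]
Pivot columns: 1, 2 → 2 pivots.
rank(A) = 2, so nullity(A) = 4 - 2 = 2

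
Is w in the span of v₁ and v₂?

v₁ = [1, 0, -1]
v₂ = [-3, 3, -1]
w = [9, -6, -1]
Yes

Form the augmented matrix and row-reduce:
[v₁|v₂|w] = 
  [  1,  -3,   9]
  [  0,   3,  -6]
  [ -1,  -1,  -1]
R3 → R3 + (1)·R1
R3 → R3 + (4/3)·R2
REF = 
  [  1,  -3,   9]
  [  0,   3,  -6]
  [  0,   0,   0]

No row of the form [0 0 | nonzero], so the system is consistent. Back-substitution gives c₁ = 3, c₂ = -2: w = (3)·v₁ + (-2)·v₂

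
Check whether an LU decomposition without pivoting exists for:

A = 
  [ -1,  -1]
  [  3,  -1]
Yes.
A[1,1] = -1 ≠ 0, so Gaussian elimination proceeds without a row swap: multiplier ℓ₂₁ = (3)/(-1) = -3, and U[2,2] = -1 - (-3)(-1) = -4.
L = 
  [  1,   0]
  [ -3,   1]
U = 
  [ -1,  -1]
  [  0,  -4]
Check row 2 of LU: [(-3)(-1), (-3)(-1) + (-4)] = [3, -1] = row 2 of A ✓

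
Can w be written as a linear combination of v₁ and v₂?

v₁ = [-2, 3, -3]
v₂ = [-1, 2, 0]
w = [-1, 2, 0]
Yes

Form the augmented matrix and row-reduce:
[v₁|v₂|w] = 
  [ -2,  -1,  -1]
  [  3,   2,   2]
  [ -3,   0,   0]
R2 → R2 + (3/2)·R1
R3 → R3 - (3/2)·R1
R3 → R3 - (3)·R2
REF = 
  [ -2,  -1,  -1]
  [  0, 1/2, 1/2]
  [  0,   0,   0]

No row of the form [0 0 | nonzero], so the system is consistent. Back-substitution gives c₁ = 0, c₂ = 1: w = (0)·v₁ + (1)·v₂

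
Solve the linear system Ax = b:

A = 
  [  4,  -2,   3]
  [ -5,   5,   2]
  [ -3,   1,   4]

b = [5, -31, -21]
Row reduce the augmented matrix [A|b]:
R2 → R2 + (5/4)·R1
R3 → R3 + (3/4)·R1
R3 → R3 + (1/5)·R2
REF = 
  [     4,     -2,      3,      5]
  [     0,    5/2,   23/4,  -99/4]
  [     0,      0,   37/5, -111/5]

Back-substitution:
x₃ = (-111/5) / (37/5) = -3
x₂ = (-99/4 - (23/4)(-3)) / (5/2) = -3
x₁ = (5 - (-2)(-3) - (3)(-3)) / 4 = 2

x = [2, -3, -3]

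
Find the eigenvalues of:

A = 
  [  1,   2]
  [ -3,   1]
λ = 1 + i√6, 1 - i√6  (≈ 1 + 2.449i, 1 - 2.449i)

tr(A) = 2, det(A) = 7
Characteristic polynomial: λ² - tr(A)λ + det(A) = λ² - 2λ + 7
λ² - 2λ + 7 = 0  ⇒  λ = (2 ± √((-2)² - 4·(7)))/2 = (2 ± √(-24))/2
  = 1 + i√6,  1 - i√6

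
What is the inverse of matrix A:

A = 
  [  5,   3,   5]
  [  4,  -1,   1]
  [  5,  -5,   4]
det(A) = (5)·((-1)(4) - (1)(-5)) - (3)·((4)(4) - (1)(5)) + (5)·((4)(-5) - (-1)(5))
  = (5)(1) - (3)(11) + (5)(-15)
  = -103
det(A) = -103 ≠ 0, so A is invertible.

Cofactors Cᵢⱼ = (-1)ⁱ⁺ʲ·Mᵢⱼ:
C = 
  [  1, -11, -15]
  [-37,  -5,  40]
  [  8,  15, -17]

adj(A) = Cᵀ:
adj(A) = 
  [  1, -37,   8]
  [-11,  -5,  15]
  [-15,  40, -17]

A⁻¹ = (-1/103) · adj(A):
A⁻¹ = 
  [ -1/103,  37/103,  -8/103]
  [ 11/103,   5/103, -15/103]
  [ 15/103, -40/103,  17/103]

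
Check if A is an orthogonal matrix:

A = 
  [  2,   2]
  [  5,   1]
No

AᵀA = 
  [ 29,   9]
  [  9,   5]
≠ I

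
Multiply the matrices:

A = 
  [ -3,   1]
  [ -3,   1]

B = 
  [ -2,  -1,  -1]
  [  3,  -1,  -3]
A is 2×2 and B is 2×3, so AB is 2×3. Each entry is (row of A)·(column of B):
AB[1,1] = (-3)(-2) + (1)(3) = 9
AB[1,2] = (-3)(-1) + (1)(-1) = 2
AB[1,3] = (-3)(-1) + (1)(-3) = 0
AB[2,1] = (-3)(-2) + (1)(3) = 9
AB[2,2] = (-3)(-1) + (1)(-1) = 2
AB[2,3] = (-3)(-1) + (1)(-3) = 0

AB = 
  [  9,   2,   0]
  [  9,   2,   0]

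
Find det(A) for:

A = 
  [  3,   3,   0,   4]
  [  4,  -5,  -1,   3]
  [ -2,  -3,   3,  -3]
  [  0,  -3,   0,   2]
Cofactor expansion along row 1: det(A) = a₁₁M₁₁ - a₁₂M₁₂ + a₁₃M₁₃ - a₁₄M₁₄

M₁₁ = det[[-5, -1, 3]; [-3, 3, -3]; [-3, 0, 2]]
  = (-5)·((3)(2) - (-3)(0)) - (-1)·((-3)(2) - (-3)(-3)) + (3)·((-3)(0) - (3)(-3))
  = (-5)(6) - (-1)(-15) + (3)(9)
  = -18
M₁₂ = det[[4, -1, 3]; [-2, 3, -3]; [0, 0, 2]]
  = (4)·((3)(2) - (-3)(0)) - (-1)·((-2)(2) - (-3)(0)) + (3)·((-2)(0) - (3)(0))
  = (4)(6) - (-1)(-4) + (3)(0)
  = 20
M₁₃ = det[[4, -5, 3]; [-2, -3, -3]; [0, -3, 2]]
  = (4)·((-3)(2) - (-3)(-3)) - (-5)·((-2)(2) - (-3)(0)) + (3)·((-2)(-3) - (-3)(0))
  = (4)(-15) - (-5)(-4) + (3)(6)
  = -62
M₁₄ = det[[4, -5, -1]; [-2, -3, 3]; [0, -3, 0]]
  = (4)·((-3)(0) - (3)(-3)) - (-5)·((-2)(0) - (3)(0)) + (-1)·((-2)(-3) - (-3)(0))
  = (4)(9) - (-5)(0) + (-1)(6)
  = 30

det(A) = (3)(-18) - (3)(20) + (0)(-62) - (4)(30) = -234

det(A) = -234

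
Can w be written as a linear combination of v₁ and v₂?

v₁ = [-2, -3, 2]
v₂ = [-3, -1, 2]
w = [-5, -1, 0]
No

Form the augmented matrix and row-reduce:
[v₁|v₂|w] = 
  [ -2,  -3,  -5]
  [ -3,  -1,  -1]
  [  2,   2,   0]
R2 → R2 - (3/2)·R1
R3 → R3 + (1)·R1
R3 → R3 + (2/7)·R2
REF = 
  [   -2,    -3,    -5]
  [    0,   7/2,  13/2]
  [    0,     0, -22/7]

Row 3 reads [0 0 | -22/7], i.e. 0 = -22/7, so the system is inconsistent and w ∉ span{v₁, v₂}.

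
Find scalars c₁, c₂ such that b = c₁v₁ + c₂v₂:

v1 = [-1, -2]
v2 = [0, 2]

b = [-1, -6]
c1 = 1, c2 = -2

b = 1·v1 + -2·v2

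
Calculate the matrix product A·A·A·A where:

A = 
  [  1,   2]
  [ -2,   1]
A^4 = 
  [ -7, -24]
  [ 24,  -7]

A² = A·A:
A²[1,1] = (1)(1) + (2)(-2) = -3
A²[1,2] = (1)(2) + (2)(1) = 4
A²[2,1] = (-2)(1) + (1)(-2) = -4
A²[2,2] = (-2)(2) + (1)(1) = -3
A² = 
  [ -3,   4]
  [ -4,  -3]

A^3 = A^2·A:
A^3[1,1] = (-3)(1) + (4)(-2) = -11
A^3[1,2] = (-3)(2) + (4)(1) = -2
A^3[2,1] = (-4)(1) + (-3)(-2) = 2
A^3[2,2] = (-4)(2) + (-3)(1) = -11
A^3 = 
  [-11,  -2]
  [  2, -11]

A^4 = A^3·A:
A^4[1,1] = (-11)(1) + (-2)(-2) = -7
A^4[1,2] = (-11)(2) + (-2)(1) = -24
A^4[2,1] = (2)(1) + (-11)(-2) = 24
A^4[2,2] = (2)(2) + (-11)(1) = -7
A^4 = 
  [ -7, -24]
  [ 24,  -7]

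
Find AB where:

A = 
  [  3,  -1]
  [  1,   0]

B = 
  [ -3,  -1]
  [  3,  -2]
AB = 
  [-12,  -1]
  [ -3,  -1]

A is 2×2 and B is 2×2, so AB is 2×2. Each entry is (row of A)·(column of B):
AB[1,1] = (3)(-3) + (-1)(3) = -12
AB[1,2] = (3)(-1) + (-1)(-2) = -1
AB[2,1] = (1)(-3) + (0)(3) = -3
AB[2,2] = (1)(-1) + (0)(-2) = -1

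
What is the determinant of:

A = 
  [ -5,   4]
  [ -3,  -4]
For a 2×2 matrix, det = ad - bc = (-5)(-4) - (4)(-3) = 32

det(A) = 32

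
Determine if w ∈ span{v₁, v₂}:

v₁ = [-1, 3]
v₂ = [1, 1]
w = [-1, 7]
Yes

Form the augmented matrix and row-reduce:
[v₁|v₂|w] = 
  [ -1,   1,  -1]
  [  3,   1,   7]
R2 → R2 + (3)·R1
REF = 
  [ -1,   1,  -1]
  [  0,   4,   4]

No row of the form [0 0 | nonzero], so the system is consistent. Back-substitution gives c₁ = 2, c₂ = 1: w = (2)·v₁ + (1)·v₂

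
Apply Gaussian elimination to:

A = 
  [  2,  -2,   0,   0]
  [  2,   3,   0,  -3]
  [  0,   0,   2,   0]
Row operations:
R2 → R2 - (1)·R1

Resulting echelon form:
REF = 
  [  2,  -2,   0,   0]
  [  0,   5,   0,  -3]
  [  0,   0,   2,   0]

Rank = 3 (number of non-zero pivot rows).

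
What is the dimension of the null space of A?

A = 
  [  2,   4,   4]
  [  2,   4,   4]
nullity(A) = 2

Row reduce:
R2 → R2 - (1)·R1
REF = 
  [  2,   4,   4]
  [  0,   0,   0]
Pivot columns: 1 → 1 pivot.
rank(A) = 1, so nullity(A) = 3 - 1 = 2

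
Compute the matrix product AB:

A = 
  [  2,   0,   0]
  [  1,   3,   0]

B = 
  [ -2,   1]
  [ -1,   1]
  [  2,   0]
AB = 
  [ -4,   2]
  [ -5,   4]

A is 2×3 and B is 3×2, so AB is 2×2. Each entry is (row of A)·(column of B):
AB[1,1] = (2)(-2) + (0)(-1) + (0)(2) = -4
AB[1,2] = (2)(1) + (0)(1) + (0)(0) = 2
AB[2,1] = (1)(-2) + (3)(-1) + (0)(2) = -5
AB[2,2] = (1)(1) + (3)(1) + (0)(0) = 4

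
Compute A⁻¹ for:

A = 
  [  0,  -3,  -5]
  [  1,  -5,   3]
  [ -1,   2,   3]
det(A) = (0)·((-5)(3) - (3)(2)) - (-3)·((1)(3) - (3)(-1)) + (-5)·((1)(2) - (-5)(-1))
  = (0)(-21) - (-3)(6) + (-5)(-3)
  = 33
det(A) = 33 ≠ 0, so A is invertible.

Cofactors Cᵢⱼ = (-1)ⁱ⁺ʲ·Mᵢⱼ:
C = 
  [-21,  -6,  -3]
  [ -1,  -5,   3]
  [-34,  -5,   3]

adj(A) = Cᵀ:
adj(A) = 
  [-21,  -1, -34]
  [ -6,  -5,  -5]
  [ -3,   3,   3]

A⁻¹ = (1/33) · adj(A):
A⁻¹ = 
  [ -7/11,  -1/33, -34/33]
  [ -2/11,  -5/33,  -5/33]
  [ -1/11,   1/11,   1/11]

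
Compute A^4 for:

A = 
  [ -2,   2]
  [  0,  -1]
A^4 = 
  [ 16, -30]
  [  0,   1]

A² = A·A:
A²[1,1] = (-2)(-2) + (2)(0) = 4
A²[1,2] = (-2)(2) + (2)(-1) = -6
A²[2,1] = (0)(-2) + (-1)(0) = 0
A²[2,2] = (0)(2) + (-1)(-1) = 1
A² = 
  [  4,  -6]
  [  0,   1]

A^3 = A^2·A:
A^3[1,1] = (4)(-2) + (-6)(0) = -8
A^3[1,2] = (4)(2) + (-6)(-1) = 14
A^3[2,1] = (0)(-2) + (1)(0) = 0
A^3[2,2] = (0)(2) + (1)(-1) = -1
A^3 = 
  [ -8,  14]
  [  0,  -1]

A^4 = A^3·A:
A^4[1,1] = (-8)(-2) + (14)(0) = 16
A^4[1,2] = (-8)(2) + (14)(-1) = -30
A^4[2,1] = (0)(-2) + (-1)(0) = 0
A^4[2,2] = (0)(2) + (-1)(-1) = 1
A^4 = 
  [ 16, -30]
  [  0,   1]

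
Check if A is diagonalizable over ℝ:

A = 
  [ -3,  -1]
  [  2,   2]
Yes

tr(A) = -1, det(A) = -4
Characteristic polynomial: λ² - tr(A)λ + det(A) = λ² + λ - 4
λ² + λ - 4 = 0  ⇒  λ = (-1 ± √((1)² - 4·(-4)))/2 = (-1 ± √(17))/2
  = (-1 + √17)/2,  (-1 - √17)/2
Eigenvalues: (-1 + √17)/2, (-1 - √17)/2  (≈ 1.562, -2.562)
The two irrational eigenvalues are distinct (simple), so each has alg. mult. = geom. mult. = 1.
Sum of geometric multiplicities equals n, so A has n independent eigenvectors.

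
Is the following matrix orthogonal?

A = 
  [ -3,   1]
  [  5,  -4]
No

AᵀA = 
  [ 34, -23]
  [-23,  17]
≠ I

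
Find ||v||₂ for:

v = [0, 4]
4

||v||₂ = √((0)² + (4)²) = √16 = 4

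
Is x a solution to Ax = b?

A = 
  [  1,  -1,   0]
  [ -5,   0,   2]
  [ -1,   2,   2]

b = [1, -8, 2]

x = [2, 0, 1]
No

Ax = [2, -8, 0] ≠ b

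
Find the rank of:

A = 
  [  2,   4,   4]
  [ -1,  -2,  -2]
Row reduce:
R2 → R2 + (1/2)·R1
REF = 
  [  2,   4,   4]
  [  0,   0,   0]
Pivot columns: 1 → 1 pivot.

rank(A) = 1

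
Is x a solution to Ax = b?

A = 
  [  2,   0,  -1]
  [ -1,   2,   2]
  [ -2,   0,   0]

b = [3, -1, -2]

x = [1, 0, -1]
No

Ax = [3, -3, -2] ≠ b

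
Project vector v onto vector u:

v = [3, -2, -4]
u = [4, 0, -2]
proj_u(v) = [4, 0, -2]

v·u = (3)(4) + (-2)(0) + (-4)(-2) = 20
u·u = (4)² + (0)² + (-2)² = 20
proj_u(v) = (v·u / u·u) × u = (20/20) × u = (1) × u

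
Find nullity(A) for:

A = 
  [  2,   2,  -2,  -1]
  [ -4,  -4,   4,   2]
nullity(A) = 3

Row reduce:
R2 → R2 + (2)·R1
REF = 
  [  2,   2,  -2,  -1]
  [  0,   0,   0,   0]
Pivot columns: 1 → 1 pivot.
rank(A) = 1, so nullity(A) = 4 - 1 = 3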